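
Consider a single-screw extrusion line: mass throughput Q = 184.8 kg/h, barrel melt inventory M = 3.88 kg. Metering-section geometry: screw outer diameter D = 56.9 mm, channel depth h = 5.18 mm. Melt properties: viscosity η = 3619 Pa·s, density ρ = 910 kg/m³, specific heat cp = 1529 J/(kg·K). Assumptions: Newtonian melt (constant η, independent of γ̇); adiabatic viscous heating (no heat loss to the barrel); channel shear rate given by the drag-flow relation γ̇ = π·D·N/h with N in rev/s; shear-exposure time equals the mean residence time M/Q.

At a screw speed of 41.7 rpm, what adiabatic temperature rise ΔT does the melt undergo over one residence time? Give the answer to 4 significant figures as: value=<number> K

Throughput in SI: Q_s = 184.8 kg/h ÷ 3600 s/h = 0.0513333 kg/s
Mean residence time: t_res = M/Q_s = 3.88 kg / 0.0513333 kg/s = 75.5844 s
Convert to SI: D = 0.0569 m, h = 0.00518 m, N = 41.7/60 = 0.695 rev/s
Shear rate: γ̇ = πDN/h = π·0.0569·0.695/0.00518 = 23.9838 s⁻¹
ΔT = η·γ̇²·t_res/(ρ·cp) = [3619 × 23.9838² × 75.5844] / [910 × 1529] = 113.085 K

value=113.1 K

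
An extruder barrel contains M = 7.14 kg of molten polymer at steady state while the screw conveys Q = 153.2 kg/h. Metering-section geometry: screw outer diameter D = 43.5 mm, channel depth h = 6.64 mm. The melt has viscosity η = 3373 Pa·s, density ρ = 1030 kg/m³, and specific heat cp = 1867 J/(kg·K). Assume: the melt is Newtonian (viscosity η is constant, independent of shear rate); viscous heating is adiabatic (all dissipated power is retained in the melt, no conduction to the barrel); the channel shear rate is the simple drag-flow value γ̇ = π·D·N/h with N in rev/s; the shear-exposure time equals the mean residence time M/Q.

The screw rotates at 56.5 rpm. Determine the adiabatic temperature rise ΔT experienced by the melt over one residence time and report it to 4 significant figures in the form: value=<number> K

value=110.5 K

Convert throughput: Q = 153.2 kg/h = 153.2/3600 = 0.0425556 kg/s
Mean residence time: t_res = M/Q_s = 7.14 kg / 0.0425556 kg/s = 167.781 s
D = 43.5 mm = 0.0435 m;  h = 6.64 mm = 0.00664 m;  N = 56.5 rpm / 60 = 0.941667 rev/s
γ̇ = π·D·N / h = π · 0.0435 · 0.941667 / 0.00664 = 19.3806 s⁻¹
ΔT = η·γ̇²·t_res/(ρ·cp) = [3373 × 19.3806² × 167.781] / [1030 × 1867] = 110.538 K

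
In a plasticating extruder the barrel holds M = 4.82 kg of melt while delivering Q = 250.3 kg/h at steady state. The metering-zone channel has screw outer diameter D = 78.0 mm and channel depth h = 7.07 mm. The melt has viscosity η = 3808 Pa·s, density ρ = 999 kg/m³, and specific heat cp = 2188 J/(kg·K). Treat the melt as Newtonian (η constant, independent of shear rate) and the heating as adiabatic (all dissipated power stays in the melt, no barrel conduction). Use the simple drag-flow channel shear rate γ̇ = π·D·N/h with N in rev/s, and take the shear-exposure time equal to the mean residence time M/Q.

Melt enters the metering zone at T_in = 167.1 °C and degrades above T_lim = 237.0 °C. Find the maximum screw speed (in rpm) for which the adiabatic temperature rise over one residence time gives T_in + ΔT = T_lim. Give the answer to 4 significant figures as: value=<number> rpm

value=41.65 rpm

Throughput in SI: Q_s = 250.3 kg/h ÷ 3600 s/h = 0.0695278 kg/s
t_res = M / Q_s = 4.82 / 0.0695278 = 69.3248 s
Convert to metres: D = 0.078 m, h = 0.00707 m
Allowable rise: ΔT_a = T_lim − T_in = 237.0 − 167.1 = 69.9 K
γ̇_max² = ΔT_a·ρ·cp/(η·t_res) = 69.9·999·2188/(3808·69.3248) = 578.768 s⁻²
γ̇_max = sqrt(578.768) = 24.0576 s⁻¹
N_max = γ̇_max·h / (π·D) = 24.0576 · 0.00707 / (π · 0.078) = 0.694108 rev/s = 41.6465 rpm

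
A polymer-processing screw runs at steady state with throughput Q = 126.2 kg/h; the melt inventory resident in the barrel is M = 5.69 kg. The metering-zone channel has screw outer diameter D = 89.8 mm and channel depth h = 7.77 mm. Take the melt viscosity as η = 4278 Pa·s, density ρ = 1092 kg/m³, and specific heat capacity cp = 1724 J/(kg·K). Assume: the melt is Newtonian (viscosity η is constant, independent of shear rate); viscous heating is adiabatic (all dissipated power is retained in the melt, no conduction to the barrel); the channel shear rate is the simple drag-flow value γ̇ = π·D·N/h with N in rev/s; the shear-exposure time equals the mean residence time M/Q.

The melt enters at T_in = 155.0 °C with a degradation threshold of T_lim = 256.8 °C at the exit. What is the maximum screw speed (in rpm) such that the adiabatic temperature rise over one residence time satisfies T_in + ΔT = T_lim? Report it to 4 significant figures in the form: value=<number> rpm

value=27.45 rpm

Throughput in SI: Q_s = 126.2 kg/h ÷ 3600 s/h = 0.0350556 kg/s
Mean residence time: t_res = M/Q_s = 5.69 kg / 0.0350556 kg/s = 162.314 s
D = 89.8 mm = 0.0898 m;  h = 7.77 mm = 0.00777 m
ΔT_a = T_lim − T_in = 256.8 °C − 155.0 °C = 101.8 K
γ̇_max² = ΔT_a·ρ·cp / (η·t_res) = [101.8 × 1092 × 1724] / [4278 × 162.314] = 276.002 s⁻²
γ̇_max = sqrt(276.002) = 16.6133 s⁻¹
N_max = γ̇_max·h / (π·D) = 16.6133 · 0.00777 / (π · 0.0898) = 0.457563 rev/s = 27.4538 rpm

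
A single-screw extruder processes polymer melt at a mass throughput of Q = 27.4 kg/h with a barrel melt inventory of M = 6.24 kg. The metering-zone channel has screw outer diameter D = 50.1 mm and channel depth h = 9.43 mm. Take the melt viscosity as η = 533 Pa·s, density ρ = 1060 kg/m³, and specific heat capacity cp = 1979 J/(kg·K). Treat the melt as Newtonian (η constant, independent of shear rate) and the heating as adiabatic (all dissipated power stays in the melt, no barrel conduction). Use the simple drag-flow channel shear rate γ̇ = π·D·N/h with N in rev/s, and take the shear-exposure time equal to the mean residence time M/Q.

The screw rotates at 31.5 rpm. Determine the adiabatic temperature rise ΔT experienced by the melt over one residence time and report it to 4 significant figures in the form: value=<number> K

value=15.99 K

Throughput in SI: Q_s = 27.4 kg/h ÷ 3600 s/h = 0.00761111 kg/s
t_res = M / Q_s = 6.24 / 0.00761111 = 819.854 s
Convert to SI: D = 0.0501 m, h = 0.00943 m, N = 31.5/60 = 0.525 rev/s
γ̇ = π D N / h = (π)(0.0501)(0.525) / 0.00943 = 8.76264 s⁻¹
Adiabatic rise: ΔT = η γ̇² t_res / (ρ cp) = 533·(8.76264)²·819.854 / (1060·1979) = 15.9949 K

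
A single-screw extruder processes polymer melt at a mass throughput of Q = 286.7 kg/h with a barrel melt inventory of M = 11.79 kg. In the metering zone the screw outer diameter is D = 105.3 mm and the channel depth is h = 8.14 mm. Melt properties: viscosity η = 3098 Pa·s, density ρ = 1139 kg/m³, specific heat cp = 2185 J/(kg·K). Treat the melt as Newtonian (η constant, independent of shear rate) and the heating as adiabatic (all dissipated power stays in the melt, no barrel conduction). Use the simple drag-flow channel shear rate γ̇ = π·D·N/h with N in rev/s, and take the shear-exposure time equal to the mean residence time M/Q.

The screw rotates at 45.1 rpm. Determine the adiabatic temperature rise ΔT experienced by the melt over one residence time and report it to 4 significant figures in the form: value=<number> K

Throughput in SI: Q_s = 286.7 kg/h ÷ 3600 s/h = 0.0796389 kg/s
Mean residence time: t_res = M/Q_s = 11.79 kg / 0.0796389 kg/s = 148.043 s
Geometry in metres: D = 105.3 mm → 0.1053 m, h = 8.14 mm → 0.00814 m; screw speed N = 45.1 rpm = 0.751667 rev/s
Shear rate: γ̇ = πDN/h = π·0.1053·0.751667/0.00814 = 30.5477 s⁻¹
ΔT = η·γ̇²·t_res / (ρ·cp) = 3098 · (30.5477)² · 148.043 / (1139 · 2185) = 171.97 K

value=172.0 K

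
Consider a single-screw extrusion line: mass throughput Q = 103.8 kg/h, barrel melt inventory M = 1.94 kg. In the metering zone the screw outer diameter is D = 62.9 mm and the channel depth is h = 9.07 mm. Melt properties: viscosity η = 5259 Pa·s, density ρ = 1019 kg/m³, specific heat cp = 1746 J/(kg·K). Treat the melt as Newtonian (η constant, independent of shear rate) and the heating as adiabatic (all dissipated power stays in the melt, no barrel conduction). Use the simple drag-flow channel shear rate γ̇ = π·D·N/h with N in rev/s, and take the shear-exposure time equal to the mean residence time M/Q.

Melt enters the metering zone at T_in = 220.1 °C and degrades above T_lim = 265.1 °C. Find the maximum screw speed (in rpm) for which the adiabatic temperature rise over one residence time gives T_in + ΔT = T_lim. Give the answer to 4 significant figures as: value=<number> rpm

Throughput in SI: Q_s = 103.8 kg/h ÷ 3600 s/h = 0.0288333 kg/s
t_res = M / Q_s = 1.94 ÷ 0.0288333 = 67.2832 s
D = 62.9 mm = 0.0629 m;  h = 9.07 mm = 0.00907 m
Allowable rise: ΔT_a = T_lim − T_in = 265.1 − 220.1 = 45 K
γ̇_max² = ΔT_a·ρ·cp / (η·t_res) = [45 × 1019 × 1746] / [5259 × 67.2832] = 226.267 s⁻²
Take the square root: γ̇_max = √(226.267) = 15.0422 s⁻¹
Solve γ̇ = πDN/h for N: N_max = γ̇_max·h/(π·D) = 15.0422 × 0.00907 / (π × 0.0629) = 0.690426 rev/s = 41.4256 rpm

value=41.43 rpm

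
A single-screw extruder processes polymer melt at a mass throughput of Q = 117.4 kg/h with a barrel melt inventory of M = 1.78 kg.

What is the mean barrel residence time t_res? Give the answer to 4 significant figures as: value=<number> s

Throughput in SI: Q_s = 117.4 kg/h ÷ 3600 s/h = 0.0326111 kg/s
t_res = M / Q_s = 1.78 ÷ 0.0326111 = 54.5826 s

value=54.58 s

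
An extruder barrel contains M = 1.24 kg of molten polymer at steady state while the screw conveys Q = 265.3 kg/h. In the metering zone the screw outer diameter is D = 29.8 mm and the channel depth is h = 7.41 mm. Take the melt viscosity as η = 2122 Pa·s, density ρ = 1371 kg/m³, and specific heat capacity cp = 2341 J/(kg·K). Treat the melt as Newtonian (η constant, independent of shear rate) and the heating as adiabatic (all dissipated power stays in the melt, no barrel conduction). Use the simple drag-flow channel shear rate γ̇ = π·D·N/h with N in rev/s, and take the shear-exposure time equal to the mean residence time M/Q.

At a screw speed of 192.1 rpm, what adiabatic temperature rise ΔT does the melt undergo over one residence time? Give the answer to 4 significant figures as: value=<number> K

Throughput in SI: Q_s = 265.3 kg/h ÷ 3600 s/h = 0.0736944 kg/s
Mean residence time: t_res = M/Q_s = 1.24 kg / 0.0736944 kg/s = 16.8262 s
D = 29.8 mm = 0.0298 m;  h = 7.41 mm = 0.00741 m;  N = 192.1 rpm / 60 = 3.20167 rev/s
γ̇ = π·D·N / h = π · 0.0298 · 3.20167 / 0.00741 = 40.4505 s⁻¹
ΔT = η·γ̇²·t_res/(ρ·cp) = [2122 × 40.4505² × 16.8262] / [1371 × 2341] = 18.2029 K

value=18.20 K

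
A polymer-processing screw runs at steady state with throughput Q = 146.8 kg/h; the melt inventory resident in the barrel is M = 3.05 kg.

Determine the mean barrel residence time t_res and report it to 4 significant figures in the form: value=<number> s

value=74.80 s

Convert throughput: Q = 146.8 kg/h = 146.8/3600 = 0.0407778 kg/s
t_res = M / Q_s = 3.05 ÷ 0.0407778 = 74.7956 s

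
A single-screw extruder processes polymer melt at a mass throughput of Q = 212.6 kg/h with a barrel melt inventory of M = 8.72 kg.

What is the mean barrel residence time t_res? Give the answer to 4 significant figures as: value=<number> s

Throughput in SI: Q_s = 212.6 kg/h ÷ 3600 s/h = 0.0590556 kg/s
Mean residence time: t_res = M/Q_s = 8.72 kg / 0.0590556 kg/s = 147.658 s

value=147.7 s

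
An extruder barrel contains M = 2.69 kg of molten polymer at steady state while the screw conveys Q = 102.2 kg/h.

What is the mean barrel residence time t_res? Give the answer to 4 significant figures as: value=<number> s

Convert throughput: Q = 102.2 kg/h = 102.2/3600 = 0.0283889 kg/s
t_res = M / Q_s = 2.69 / 0.0283889 = 94.7554 s

value=94.76 s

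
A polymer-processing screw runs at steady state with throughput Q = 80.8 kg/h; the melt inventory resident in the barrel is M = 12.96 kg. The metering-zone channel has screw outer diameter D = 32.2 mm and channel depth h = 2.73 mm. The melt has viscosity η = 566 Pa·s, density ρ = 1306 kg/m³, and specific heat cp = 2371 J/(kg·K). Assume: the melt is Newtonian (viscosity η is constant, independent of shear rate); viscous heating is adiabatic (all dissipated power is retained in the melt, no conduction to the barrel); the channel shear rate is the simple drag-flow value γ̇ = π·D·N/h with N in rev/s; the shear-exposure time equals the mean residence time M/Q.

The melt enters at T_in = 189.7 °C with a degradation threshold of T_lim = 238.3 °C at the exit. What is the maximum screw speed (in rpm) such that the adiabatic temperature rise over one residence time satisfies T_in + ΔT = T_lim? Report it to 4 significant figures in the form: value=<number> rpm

value=34.75 rpm

Throughput in SI: Q_s = 80.8 kg/h ÷ 3600 s/h = 0.0224444 kg/s
Mean residence time: t_res = M/Q_s = 12.96 kg / 0.0224444 kg/s = 577.426 s
Convert to metres: D = 0.0322 m, h = 0.00273 m
ΔT_a = T_lim − T_in = 238.3 − 189.7 = 48.6 K
γ̇_max² = ΔT_a·ρ·cp / (η·t_res) = [48.6 × 1306 × 2371] / [566 × 577.426] = 460.467 s⁻²
γ̇_max = √460.467 = 21.4585 s⁻¹
N_max = γ̇_max h / (πD) = 21.4585·0.00273/(π·0.0322) = 0.579103 rev/s → ×60 = 34.7462 rpm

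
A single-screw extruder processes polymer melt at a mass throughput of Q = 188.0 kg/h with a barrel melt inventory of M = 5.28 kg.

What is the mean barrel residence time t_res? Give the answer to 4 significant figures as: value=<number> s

value=101.1 s

Throughput in SI: Q_s = 188.0 kg/h ÷ 3600 s/h = 0.0522222 kg/s
Mean residence time: t_res = M/Q_s = 5.28 kg / 0.0522222 kg/s = 101.106 s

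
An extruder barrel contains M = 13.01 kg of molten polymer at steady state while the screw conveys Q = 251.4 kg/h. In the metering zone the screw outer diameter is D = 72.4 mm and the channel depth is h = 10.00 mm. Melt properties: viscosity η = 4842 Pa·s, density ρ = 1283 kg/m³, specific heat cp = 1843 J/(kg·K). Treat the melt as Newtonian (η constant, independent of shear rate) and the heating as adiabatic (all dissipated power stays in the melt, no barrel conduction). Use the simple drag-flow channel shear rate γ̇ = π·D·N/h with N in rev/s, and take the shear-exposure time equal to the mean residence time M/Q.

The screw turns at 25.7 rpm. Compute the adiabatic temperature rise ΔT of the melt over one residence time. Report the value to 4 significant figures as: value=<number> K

value=36.21 K

Convert throughput: Q = 251.4 kg/h = 251.4/3600 = 0.0698333 kg/s
t_res = M / Q_s = 13.01 / 0.0698333 = 186.301 s
Geometry in metres: D = 72.4 mm → 0.0724 m, h = 10.00 mm → 0.01 m; screw speed N = 25.7 rpm = 0.428333 rev/s
γ̇ = π·D·N / h = π · 0.0724 · 0.428333 / 0.01 = 9.7425 s⁻¹
ΔT = η·γ̇²·t_res/(ρ·cp) = [4842 × 9.7425² × 186.301] / [1283 × 1843] = 36.21 K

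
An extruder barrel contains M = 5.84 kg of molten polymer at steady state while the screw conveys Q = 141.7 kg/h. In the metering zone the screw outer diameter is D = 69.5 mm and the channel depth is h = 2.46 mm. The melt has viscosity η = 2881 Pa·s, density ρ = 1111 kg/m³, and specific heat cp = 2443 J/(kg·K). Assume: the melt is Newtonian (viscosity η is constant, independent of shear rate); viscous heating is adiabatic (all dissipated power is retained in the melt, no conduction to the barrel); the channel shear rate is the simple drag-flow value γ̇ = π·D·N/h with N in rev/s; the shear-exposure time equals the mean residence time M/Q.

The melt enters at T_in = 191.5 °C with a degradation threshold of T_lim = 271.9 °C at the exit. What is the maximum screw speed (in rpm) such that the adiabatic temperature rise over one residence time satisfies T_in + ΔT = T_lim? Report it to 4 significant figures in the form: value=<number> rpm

Convert throughput: Q = 141.7 kg/h = 141.7/3600 = 0.0393611 kg/s
t_res = M / Q_s = 5.84 ÷ 0.0393611 = 148.37 s
Convert to metres: D = 0.0695 m, h = 0.00246 m
ΔT_a = T_lim − T_in = 271.9 °C − 191.5 °C = 80.4 K
Invert ΔT = ηγ̇²t_res/(ρcp) for γ̇: γ̇_max² = ΔT_a ρ cp / (η t_res) = 80.4·1111·2443 / (2881·148.37) = 510.511 s⁻²
γ̇_max = √510.511 = 22.5945 s⁻¹
N_max = γ̇_max h / (πD) = 22.5945·0.00246/(π·0.0695) = 0.254567 rev/s → ×60 = 15.274 rpm

value=15.27 rpm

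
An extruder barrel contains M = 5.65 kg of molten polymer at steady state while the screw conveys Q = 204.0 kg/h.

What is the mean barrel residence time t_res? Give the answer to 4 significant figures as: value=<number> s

Convert throughput: Q = 204.0 kg/h = 204.0/3600 = 0.0566667 kg/s
t_res = M / Q_s = 5.65 / 0.0566667 = 99.7059 s

value=99.71 s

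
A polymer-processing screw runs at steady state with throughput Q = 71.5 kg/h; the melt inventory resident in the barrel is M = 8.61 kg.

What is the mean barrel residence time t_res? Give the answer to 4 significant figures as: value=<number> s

Convert throughput: Q = 71.5 kg/h = 71.5/3600 = 0.0198611 kg/s
t_res = M / Q_s = 8.61 ÷ 0.0198611 = 433.51 s

value=433.5 s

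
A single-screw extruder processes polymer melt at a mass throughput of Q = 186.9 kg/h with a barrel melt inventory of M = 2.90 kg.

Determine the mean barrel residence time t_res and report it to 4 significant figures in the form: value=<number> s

Convert throughput: Q = 186.9 kg/h = 186.9/3600 = 0.0519167 kg/s
t_res = M / Q_s = 2.90 / 0.0519167 = 55.8587 s

value=55.86 s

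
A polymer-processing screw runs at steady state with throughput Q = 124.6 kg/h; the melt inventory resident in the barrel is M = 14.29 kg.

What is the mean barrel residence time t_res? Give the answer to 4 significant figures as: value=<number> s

value=412.9 s

Throughput in SI: Q_s = 124.6 kg/h ÷ 3600 s/h = 0.0346111 kg/s
Mean residence time: t_res = M/Q_s = 14.29 kg / 0.0346111 kg/s = 412.873 s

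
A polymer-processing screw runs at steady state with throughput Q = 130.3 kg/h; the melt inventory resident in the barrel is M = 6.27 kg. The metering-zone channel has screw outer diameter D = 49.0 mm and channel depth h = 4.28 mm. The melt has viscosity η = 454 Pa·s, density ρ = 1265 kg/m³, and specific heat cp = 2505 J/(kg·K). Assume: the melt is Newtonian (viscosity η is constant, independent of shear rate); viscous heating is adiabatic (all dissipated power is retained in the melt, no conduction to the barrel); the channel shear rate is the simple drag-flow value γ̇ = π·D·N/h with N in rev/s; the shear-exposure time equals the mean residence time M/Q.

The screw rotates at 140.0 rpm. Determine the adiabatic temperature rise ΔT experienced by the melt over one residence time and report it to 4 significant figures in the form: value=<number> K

Q_s = Q / 3600 = 130.3 / 3600 = 0.0361944 kg/s
Mean residence time: t_res = M/Q_s = 6.27 kg / 0.0361944 kg/s = 173.231 s
Geometry in metres: D = 49.0 mm → 0.049 m, h = 4.28 mm → 0.00428 m; screw speed N = 140.0 rpm = 2.33333 rev/s
γ̇ = π D N / h = (π)(0.049)(2.33333) / 0.00428 = 83.9226 s⁻¹
ΔT = η·γ̇²·t_res/(ρ·cp) = [454 × 83.9226² × 173.231] / [1265 × 2505] = 174.8 K

value=174.8 K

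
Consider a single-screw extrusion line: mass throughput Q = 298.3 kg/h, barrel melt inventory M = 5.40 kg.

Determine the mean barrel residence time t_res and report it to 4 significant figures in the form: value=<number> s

Convert throughput: Q = 298.3 kg/h = 298.3/3600 = 0.0828611 kg/s
t_res = M / Q_s = 5.40 / 0.0828611 = 65.1693 s

value=65.17 s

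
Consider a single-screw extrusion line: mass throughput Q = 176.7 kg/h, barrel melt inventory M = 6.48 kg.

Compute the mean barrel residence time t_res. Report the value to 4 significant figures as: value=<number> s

Convert throughput: Q = 176.7 kg/h = 176.7/3600 = 0.0490833 kg/s
Mean residence time: t_res = M/Q_s = 6.48 kg / 0.0490833 kg/s = 132.02 s

value=132.0 s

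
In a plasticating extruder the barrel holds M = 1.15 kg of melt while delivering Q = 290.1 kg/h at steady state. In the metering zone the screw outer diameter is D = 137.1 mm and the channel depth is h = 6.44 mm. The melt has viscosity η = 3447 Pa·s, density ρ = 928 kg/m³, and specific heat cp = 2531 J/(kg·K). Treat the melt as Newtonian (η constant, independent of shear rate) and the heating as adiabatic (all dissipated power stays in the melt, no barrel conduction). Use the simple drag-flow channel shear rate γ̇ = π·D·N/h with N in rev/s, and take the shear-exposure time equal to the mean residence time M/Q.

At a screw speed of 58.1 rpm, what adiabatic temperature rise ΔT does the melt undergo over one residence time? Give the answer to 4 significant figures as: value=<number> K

value=87.84 K

Convert throughput: Q = 290.1 kg/h = 290.1/3600 = 0.0805833 kg/s
t_res = M / Q_s = 1.15 / 0.0805833 = 14.2709 s
D = 137.1 mm = 0.1371 m;  h = 6.44 mm = 0.00644 m;  N = 58.1 rpm / 60 = 0.968333 rev/s
γ̇ = π·D·N / h = π · 0.1371 · 0.968333 / 0.00644 = 64.7629 s⁻¹
ΔT = η·γ̇²·t_res / (ρ·cp) = 3447 · (64.7629)² · 14.2709 / (928 · 2531) = 87.8429 K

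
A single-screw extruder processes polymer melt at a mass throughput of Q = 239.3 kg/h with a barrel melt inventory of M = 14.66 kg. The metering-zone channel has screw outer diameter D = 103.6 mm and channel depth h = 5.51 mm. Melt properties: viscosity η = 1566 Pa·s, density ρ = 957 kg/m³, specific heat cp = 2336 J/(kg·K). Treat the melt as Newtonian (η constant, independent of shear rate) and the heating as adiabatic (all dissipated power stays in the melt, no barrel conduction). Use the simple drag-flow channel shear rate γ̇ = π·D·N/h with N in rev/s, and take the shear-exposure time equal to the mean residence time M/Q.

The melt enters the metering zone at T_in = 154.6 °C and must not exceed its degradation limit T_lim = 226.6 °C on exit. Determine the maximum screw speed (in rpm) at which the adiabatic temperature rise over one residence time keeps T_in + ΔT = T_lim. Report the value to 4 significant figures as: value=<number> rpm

value=21.93 rpm

Convert throughput: Q = 239.3 kg/h = 239.3/3600 = 0.0664722 kg/s
t_res = M / Q_s = 14.66 ÷ 0.0664722 = 220.543 s
Convert to metres: D = 0.1036 m, h = 0.00551 m
ΔT_a = T_lim − T_in = 226.6 °C − 154.6 °C = 72 K
Invert ΔT = ηγ̇²t_res/(ρcp) for γ̇: γ̇_max² = ΔT_a ρ cp / (η t_res) = 72·957·2336 / (1566·220.543) = 466.049 s⁻²
γ̇_max = sqrt(466.049) = 21.5882 s⁻¹
N_max = γ̇_max·h / (π·D) = 21.5882 · 0.00551 / (π · 0.1036) = 0.365475 rev/s = 21.9285 rpm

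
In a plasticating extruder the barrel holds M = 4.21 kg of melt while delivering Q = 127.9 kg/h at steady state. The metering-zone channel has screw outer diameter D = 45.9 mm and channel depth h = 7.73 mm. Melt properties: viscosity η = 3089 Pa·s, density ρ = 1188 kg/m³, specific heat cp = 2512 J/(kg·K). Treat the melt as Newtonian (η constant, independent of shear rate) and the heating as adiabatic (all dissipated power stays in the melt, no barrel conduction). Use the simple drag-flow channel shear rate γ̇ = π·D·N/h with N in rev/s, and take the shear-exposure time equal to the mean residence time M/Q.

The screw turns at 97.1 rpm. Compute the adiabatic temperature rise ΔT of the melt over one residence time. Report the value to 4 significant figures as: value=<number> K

Throughput in SI: Q_s = 127.9 kg/h ÷ 3600 s/h = 0.0355278 kg/s
Mean residence time: t_res = M/Q_s = 4.21 kg / 0.0355278 kg/s = 118.499 s
D = 45.9 mm = 0.0459 m;  h = 7.73 mm = 0.00773 m;  N = 97.1 rpm / 60 = 1.61833 rev/s
Shear rate: γ̇ = πDN/h = π·0.0459·1.61833/0.00773 = 30.1892 s⁻¹
Adiabatic rise: ΔT = η γ̇² t_res / (ρ cp) = 3089·(30.1892)²·118.499 / (1188·2512) = 111.789 K

value=111.8 K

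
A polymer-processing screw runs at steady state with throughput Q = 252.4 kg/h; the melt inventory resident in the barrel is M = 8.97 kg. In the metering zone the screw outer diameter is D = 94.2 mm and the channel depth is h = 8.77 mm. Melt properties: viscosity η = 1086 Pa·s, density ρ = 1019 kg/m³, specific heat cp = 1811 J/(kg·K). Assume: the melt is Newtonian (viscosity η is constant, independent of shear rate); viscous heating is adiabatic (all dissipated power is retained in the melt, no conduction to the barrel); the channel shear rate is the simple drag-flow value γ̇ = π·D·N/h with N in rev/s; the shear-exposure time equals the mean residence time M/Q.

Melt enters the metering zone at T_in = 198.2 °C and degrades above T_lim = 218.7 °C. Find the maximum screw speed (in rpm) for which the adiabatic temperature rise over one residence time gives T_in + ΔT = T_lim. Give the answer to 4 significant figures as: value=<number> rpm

Q_s = Q / 3600 = 252.4 / 3600 = 0.0701111 kg/s
t_res = M / Q_s = 8.97 ÷ 0.0701111 = 127.94 s
Geometry in SI: D = 94.2 mm → 0.0942 m, h = 8.77 mm → 0.00877 m
ΔT_a = T_lim − T_in = 218.7 − 198.2 = 20.5 K
γ̇_max² = ΔT_a·ρ·cp / (η·t_res) = [20.5 × 1019 × 1811] / [1086 × 127.94] = 272.277 s⁻²
γ̇_max = sqrt(272.277) = 16.5008 s⁻¹
N_max = γ̇_max h / (πD) = 16.5008·0.00877/(π·0.0942) = 0.488995 rev/s → ×60 = 29.3397 rpm

value=29.34 rpm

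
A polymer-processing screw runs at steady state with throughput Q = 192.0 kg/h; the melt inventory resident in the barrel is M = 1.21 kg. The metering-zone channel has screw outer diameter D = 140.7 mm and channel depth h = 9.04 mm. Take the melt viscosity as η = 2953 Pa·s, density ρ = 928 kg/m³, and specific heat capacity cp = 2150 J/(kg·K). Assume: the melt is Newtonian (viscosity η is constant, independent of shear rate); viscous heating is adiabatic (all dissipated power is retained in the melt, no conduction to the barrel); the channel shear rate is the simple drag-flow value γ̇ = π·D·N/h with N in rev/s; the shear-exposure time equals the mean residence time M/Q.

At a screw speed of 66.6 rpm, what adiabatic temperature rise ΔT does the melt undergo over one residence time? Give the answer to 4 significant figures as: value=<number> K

value=98.91 K

Convert throughput: Q = 192.0 kg/h = 192.0/3600 = 0.0533333 kg/s
t_res = M / Q_s = 1.21 ÷ 0.0533333 = 22.6875 s
Convert to SI: D = 0.1407 m, h = 0.00904 m, N = 66.6/60 = 1.11 rev/s
Shear rate: γ̇ = πDN/h = π·0.1407·1.11/0.00904 = 54.2748 s⁻¹
ΔT = η·γ̇²·t_res / (ρ·cp) = 2953 · (54.2748)² · 22.6875 / (928 · 2150) = 98.9147 K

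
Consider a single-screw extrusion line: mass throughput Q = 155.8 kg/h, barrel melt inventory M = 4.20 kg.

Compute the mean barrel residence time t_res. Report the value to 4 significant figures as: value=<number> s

value=97.05 s

Convert throughput: Q = 155.8 kg/h = 155.8/3600 = 0.0432778 kg/s
t_res = M / Q_s = 4.20 / 0.0432778 = 97.0475 s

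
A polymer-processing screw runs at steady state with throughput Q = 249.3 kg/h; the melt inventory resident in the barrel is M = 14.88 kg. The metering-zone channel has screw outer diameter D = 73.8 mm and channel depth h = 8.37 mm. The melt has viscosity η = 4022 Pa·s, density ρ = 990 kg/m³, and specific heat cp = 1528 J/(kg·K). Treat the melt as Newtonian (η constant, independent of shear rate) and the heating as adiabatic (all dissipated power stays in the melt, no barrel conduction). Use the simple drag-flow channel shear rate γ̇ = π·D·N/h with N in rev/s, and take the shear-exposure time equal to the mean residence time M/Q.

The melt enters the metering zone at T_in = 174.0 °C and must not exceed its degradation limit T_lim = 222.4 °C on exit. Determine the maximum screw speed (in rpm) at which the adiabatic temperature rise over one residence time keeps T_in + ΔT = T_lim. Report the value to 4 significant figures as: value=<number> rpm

Convert throughput: Q = 249.3 kg/h = 249.3/3600 = 0.06925 kg/s
Mean residence time: t_res = M/Q_s = 14.88 kg / 0.06925 kg/s = 214.874 s
Geometry in SI: D = 73.8 mm → 0.0738 m, h = 8.37 mm → 0.00837 m
Allowable rise: ΔT_a = T_lim − T_in = 222.4 − 174.0 = 48.4 K
Invert ΔT = ηγ̇²t_res/(ρcp) for γ̇: γ̇_max² = ΔT_a ρ cp / (η t_res) = 48.4·990·1528 / (4022·214.874) = 84.7186 s⁻²
Take the square root: γ̇_max = √(84.7186) = 9.20427 s⁻¹
Solve γ̇ = πDN/h for N: N_max = γ̇_max·h/(π·D) = 9.20427 × 0.00837 / (π × 0.0738) = 0.332283 rev/s = 19.937 rpm

value=19.94 rpm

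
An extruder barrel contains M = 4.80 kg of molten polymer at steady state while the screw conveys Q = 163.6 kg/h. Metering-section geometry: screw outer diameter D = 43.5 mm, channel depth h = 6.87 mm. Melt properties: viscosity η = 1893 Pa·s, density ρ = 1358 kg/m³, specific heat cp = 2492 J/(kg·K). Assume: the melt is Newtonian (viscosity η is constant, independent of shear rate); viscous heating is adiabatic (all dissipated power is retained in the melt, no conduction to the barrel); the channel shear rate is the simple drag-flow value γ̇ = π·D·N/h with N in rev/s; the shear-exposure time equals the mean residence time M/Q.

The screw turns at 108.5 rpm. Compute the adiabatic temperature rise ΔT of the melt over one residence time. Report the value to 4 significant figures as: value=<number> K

value=76.45 K

Convert throughput: Q = 163.6 kg/h = 163.6/3600 = 0.0454444 kg/s
t_res = M / Q_s = 4.80 ÷ 0.0454444 = 105.623 s
Geometry in metres: D = 43.5 mm → 0.0435 m, h = 6.87 mm → 0.00687 m; screw speed N = 108.5 rpm = 1.80833 rev/s
Shear rate: γ̇ = πDN/h = π·0.0435·1.80833/0.00687 = 35.9717 s⁻¹
ΔT = η·γ̇²·t_res/(ρ·cp) = [1893 × 35.9717² × 105.623] / [1358 × 2492] = 76.4513 K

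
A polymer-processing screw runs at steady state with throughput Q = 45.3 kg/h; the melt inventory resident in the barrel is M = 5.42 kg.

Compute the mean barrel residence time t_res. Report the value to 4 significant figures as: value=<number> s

Q_s = Q / 3600 = 45.3 / 3600 = 0.0125833 kg/s
t_res = M / Q_s = 5.42 ÷ 0.0125833 = 430.728 s

value=430.7 s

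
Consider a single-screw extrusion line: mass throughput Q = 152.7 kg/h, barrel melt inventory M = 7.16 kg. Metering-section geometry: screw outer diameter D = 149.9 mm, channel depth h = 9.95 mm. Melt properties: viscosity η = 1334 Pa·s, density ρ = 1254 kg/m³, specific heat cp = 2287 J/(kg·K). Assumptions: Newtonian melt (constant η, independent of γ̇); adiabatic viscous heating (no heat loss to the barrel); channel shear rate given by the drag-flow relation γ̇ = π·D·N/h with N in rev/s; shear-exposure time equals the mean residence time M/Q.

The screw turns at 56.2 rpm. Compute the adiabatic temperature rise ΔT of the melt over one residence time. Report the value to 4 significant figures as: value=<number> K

Q_s = Q / 3600 = 152.7 / 3600 = 0.0424167 kg/s
t_res = M / Q_s = 7.16 / 0.0424167 = 168.802 s
Convert to SI: D = 0.1499 m, h = 0.00995 m, N = 56.2/60 = 0.936667 rev/s
Shear rate: γ̇ = πDN/h = π·0.1499·0.936667/0.00995 = 44.3316 s⁻¹
ΔT = η·γ̇²·t_res / (ρ·cp) = 1334 · (44.3316)² · 168.802 / (1254 · 2287) = 154.311 K

value=154.3 K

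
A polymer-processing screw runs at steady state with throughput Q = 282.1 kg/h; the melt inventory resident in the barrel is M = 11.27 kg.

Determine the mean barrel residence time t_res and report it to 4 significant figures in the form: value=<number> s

Convert throughput: Q = 282.1 kg/h = 282.1/3600 = 0.0783611 kg/s
Mean residence time: t_res = M/Q_s = 11.27 kg / 0.0783611 kg/s = 143.821 s

value=143.8 s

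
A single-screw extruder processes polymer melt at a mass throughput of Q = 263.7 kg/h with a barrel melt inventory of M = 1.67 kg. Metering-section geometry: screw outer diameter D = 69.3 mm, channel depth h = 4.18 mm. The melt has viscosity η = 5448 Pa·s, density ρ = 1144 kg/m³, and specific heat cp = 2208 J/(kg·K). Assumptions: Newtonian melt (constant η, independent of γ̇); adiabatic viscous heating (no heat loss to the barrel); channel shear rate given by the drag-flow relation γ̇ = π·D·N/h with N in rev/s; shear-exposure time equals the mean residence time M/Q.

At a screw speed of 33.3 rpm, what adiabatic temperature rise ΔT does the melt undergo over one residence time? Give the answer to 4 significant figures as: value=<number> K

Convert throughput: Q = 263.7 kg/h = 263.7/3600 = 0.07325 kg/s
t_res = M / Q_s = 1.67 / 0.07325 = 22.7986 s
Convert to SI: D = 0.0693 m, h = 0.00418 m, N = 33.3/60 = 0.555 rev/s
γ̇ = π D N / h = (π)(0.0693)(0.555) / 0.00418 = 28.9068 s⁻¹
Adiabatic rise: ΔT = η γ̇² t_res / (ρ cp) = 5448·(28.9068)²·22.7986 / (1144·2208) = 41.0885 K

value=41.09 K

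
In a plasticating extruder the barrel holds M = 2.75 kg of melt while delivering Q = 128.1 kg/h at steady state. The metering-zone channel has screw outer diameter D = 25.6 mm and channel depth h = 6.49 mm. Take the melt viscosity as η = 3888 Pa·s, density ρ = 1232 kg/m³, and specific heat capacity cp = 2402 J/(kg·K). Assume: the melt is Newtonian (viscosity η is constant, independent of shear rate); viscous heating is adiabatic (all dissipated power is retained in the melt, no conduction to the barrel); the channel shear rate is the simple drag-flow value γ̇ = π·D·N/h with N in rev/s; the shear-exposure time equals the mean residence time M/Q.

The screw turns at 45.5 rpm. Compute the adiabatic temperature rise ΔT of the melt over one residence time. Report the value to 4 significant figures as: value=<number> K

Throughput in SI: Q_s = 128.1 kg/h ÷ 3600 s/h = 0.0355833 kg/s
t_res = M / Q_s = 2.75 / 0.0355833 = 77.2834 s
Convert to SI: D = 0.0256 m, h = 0.00649 m, N = 45.5/60 = 0.758333 rev/s
γ̇ = π D N / h = (π)(0.0256)(0.758333) / 0.00649 = 9.39735 s⁻¹
ΔT = η·γ̇²·t_res/(ρ·cp) = [3888 × 9.39735² × 77.2834] / [1232 × 2402] = 8.96684 K

value=8.967 K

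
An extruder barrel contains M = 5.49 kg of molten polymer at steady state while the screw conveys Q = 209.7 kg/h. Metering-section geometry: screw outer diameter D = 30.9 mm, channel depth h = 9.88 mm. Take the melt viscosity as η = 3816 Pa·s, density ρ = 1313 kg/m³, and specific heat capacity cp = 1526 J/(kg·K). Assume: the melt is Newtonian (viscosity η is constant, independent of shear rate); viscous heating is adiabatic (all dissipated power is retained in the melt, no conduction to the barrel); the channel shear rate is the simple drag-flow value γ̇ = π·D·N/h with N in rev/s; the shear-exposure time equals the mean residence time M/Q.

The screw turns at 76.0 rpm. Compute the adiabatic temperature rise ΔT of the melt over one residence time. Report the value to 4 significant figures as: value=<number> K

value=27.80 K

Convert throughput: Q = 209.7 kg/h = 209.7/3600 = 0.05825 kg/s
t_res = M / Q_s = 5.49 / 0.05825 = 94.2489 s
Geometry in metres: D = 30.9 mm → 0.0309 m, h = 9.88 mm → 0.00988 m; screw speed N = 76.0 rpm = 1.26667 rev/s
Shear rate: γ̇ = πDN/h = π·0.0309·1.26667/0.00988 = 12.4455 s⁻¹
ΔT = η·γ̇²·t_res/(ρ·cp) = [3816 × 12.4455² × 94.2489] / [1313 × 1526] = 27.8031 K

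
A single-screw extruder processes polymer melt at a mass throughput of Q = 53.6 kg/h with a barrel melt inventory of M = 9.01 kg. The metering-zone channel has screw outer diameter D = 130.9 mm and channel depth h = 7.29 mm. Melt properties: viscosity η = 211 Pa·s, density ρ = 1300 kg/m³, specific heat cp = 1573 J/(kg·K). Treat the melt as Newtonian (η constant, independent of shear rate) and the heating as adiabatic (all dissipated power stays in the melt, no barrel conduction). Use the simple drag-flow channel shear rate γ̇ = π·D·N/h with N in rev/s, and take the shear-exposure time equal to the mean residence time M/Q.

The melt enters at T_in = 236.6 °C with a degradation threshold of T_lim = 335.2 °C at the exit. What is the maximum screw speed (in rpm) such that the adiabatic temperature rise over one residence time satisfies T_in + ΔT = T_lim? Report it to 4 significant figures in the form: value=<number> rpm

value=42.27 rpm

Throughput in SI: Q_s = 53.6 kg/h ÷ 3600 s/h = 0.0148889 kg/s
Mean residence time: t_res = M/Q_s = 9.01 kg / 0.0148889 kg/s = 605.149 s
Geometry in SI: D = 130.9 mm → 0.1309 m, h = 7.29 mm → 0.00729 m
Allowable rise: ΔT_a = T_lim − T_in = 335.2 − 236.6 = 98.6 K
Invert ΔT = ηγ̇²t_res/(ρcp) for γ̇: γ̇_max² = ΔT_a ρ cp / (η t_res) = 98.6·1300·1573 / (211·605.149) = 1579.08 s⁻²
Take the square root: γ̇_max = √(1579.08) = 39.7376 s⁻¹
Solve γ̇ = πDN/h for N: N_max = γ̇_max·h/(π·D) = 39.7376 × 0.00729 / (π × 0.1309) = 0.704434 rev/s = 42.266 rpm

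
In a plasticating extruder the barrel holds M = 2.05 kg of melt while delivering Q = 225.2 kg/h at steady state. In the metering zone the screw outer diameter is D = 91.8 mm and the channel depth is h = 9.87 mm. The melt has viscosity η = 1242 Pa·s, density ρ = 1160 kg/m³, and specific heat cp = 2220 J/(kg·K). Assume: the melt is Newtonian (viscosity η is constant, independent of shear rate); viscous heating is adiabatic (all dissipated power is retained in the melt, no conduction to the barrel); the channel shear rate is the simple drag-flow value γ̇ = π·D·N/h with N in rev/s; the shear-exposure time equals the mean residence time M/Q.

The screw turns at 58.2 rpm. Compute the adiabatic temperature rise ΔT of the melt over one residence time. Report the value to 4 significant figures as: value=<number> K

Q_s = Q / 3600 = 225.2 / 3600 = 0.0625556 kg/s
t_res = M / Q_s = 2.05 ÷ 0.0625556 = 32.7709 s
Convert to SI: D = 0.0918 m, h = 0.00987 m, N = 58.2/60 = 0.97 rev/s
Shear rate: γ̇ = πDN/h = π·0.0918·0.97/0.00987 = 28.3431 s⁻¹
ΔT = η·γ̇²·t_res/(ρ·cp) = [1242 × 28.3431² × 32.7709] / [1160 × 2220] = 12.6968 K

value=12.70 K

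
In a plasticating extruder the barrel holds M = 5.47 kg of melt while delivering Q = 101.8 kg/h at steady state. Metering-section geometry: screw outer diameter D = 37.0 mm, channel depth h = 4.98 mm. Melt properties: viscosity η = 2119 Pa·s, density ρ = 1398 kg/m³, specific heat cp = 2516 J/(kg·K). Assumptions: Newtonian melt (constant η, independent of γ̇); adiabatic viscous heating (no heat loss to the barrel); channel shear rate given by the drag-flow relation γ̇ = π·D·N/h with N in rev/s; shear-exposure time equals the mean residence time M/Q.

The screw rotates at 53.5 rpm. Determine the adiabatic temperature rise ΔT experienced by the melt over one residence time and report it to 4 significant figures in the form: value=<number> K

value=50.48 K

Convert throughput: Q = 101.8 kg/h = 101.8/3600 = 0.0282778 kg/s
Mean residence time: t_res = M/Q_s = 5.47 kg / 0.0282778 kg/s = 193.438 s
Geometry in metres: D = 37.0 mm → 0.037 m, h = 4.98 mm → 0.00498 m; screw speed N = 53.5 rpm = 0.891667 rev/s
γ̇ = π·D·N / h = π · 0.037 · 0.891667 / 0.00498 = 20.8125 s⁻¹
ΔT = η·γ̇²·t_res/(ρ·cp) = [2119 × 20.8125² × 193.438] / [1398 × 2516] = 50.4783 K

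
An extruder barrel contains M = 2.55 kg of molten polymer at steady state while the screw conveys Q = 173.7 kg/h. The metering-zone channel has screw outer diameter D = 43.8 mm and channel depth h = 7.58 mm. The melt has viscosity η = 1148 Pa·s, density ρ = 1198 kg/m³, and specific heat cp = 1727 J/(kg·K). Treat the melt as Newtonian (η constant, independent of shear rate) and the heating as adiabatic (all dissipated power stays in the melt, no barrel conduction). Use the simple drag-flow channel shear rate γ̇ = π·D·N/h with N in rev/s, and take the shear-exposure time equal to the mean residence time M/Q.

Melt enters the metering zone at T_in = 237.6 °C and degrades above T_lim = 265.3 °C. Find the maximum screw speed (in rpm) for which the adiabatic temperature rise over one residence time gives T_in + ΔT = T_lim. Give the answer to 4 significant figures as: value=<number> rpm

Q_s = Q / 3600 = 173.7 / 3600 = 0.04825 kg/s
Mean residence time: t_res = M/Q_s = 2.55 kg / 0.04825 kg/s = 52.8497 s
Geometry in SI: D = 43.8 mm → 0.0438 m, h = 7.58 mm → 0.00758 m
ΔT_a = T_lim − T_in = 265.3 °C − 237.6 °C = 27.7 K
Invert ΔT = ηγ̇²t_res/(ρcp) for γ̇: γ̇_max² = ΔT_a ρ cp / (η t_res) = 27.7·1198·1727 / (1148·52.8497) = 944.592 s⁻²
γ̇_max = √944.592 = 30.7342 s⁻¹
Solve γ̇ = πDN/h for N: N_max = γ̇_max·h/(π·D) = 30.7342 × 0.00758 / (π × 0.0438) = 1.69304 rev/s = 101.582 rpm

value=101.6 rpm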